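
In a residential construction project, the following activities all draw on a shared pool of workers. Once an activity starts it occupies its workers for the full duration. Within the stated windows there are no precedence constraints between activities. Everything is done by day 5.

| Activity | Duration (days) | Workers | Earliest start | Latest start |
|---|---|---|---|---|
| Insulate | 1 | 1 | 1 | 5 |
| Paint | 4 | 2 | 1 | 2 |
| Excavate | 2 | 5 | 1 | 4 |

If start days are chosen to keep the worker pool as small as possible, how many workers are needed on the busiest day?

7

Early-start (Insulate@1, Paint@1, Excavate@1) gives peak 8: d1:8  d2:7  d3:2  d4:2  d5:0.
Shift Excavate→2.
Schedule Insulate@1, Paint@1, Excavate@2: d1:3  d2:7  d3:7  d4:2  d5:0 — peak 7.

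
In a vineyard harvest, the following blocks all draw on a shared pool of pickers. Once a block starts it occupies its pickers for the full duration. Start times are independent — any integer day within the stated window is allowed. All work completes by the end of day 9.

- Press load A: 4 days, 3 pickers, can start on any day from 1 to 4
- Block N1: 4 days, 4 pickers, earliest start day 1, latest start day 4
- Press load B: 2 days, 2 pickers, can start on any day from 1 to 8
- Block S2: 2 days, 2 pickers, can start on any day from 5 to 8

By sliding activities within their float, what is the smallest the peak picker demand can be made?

Early-start (Press load A@1, Block N1@1, Press load B@1, Block S2@5) gives peak 9: d1:9  d2:9  d3:7  d4:7  d5:2  d6:2  d7:0  d8:0  d9:0.
Shift Press load B→5.
Schedule Press load A@1, Block N1@1, Press load B@5, Block S2@5: d1:7  d2:7  d3:7  d4:7  d5:4  d6:4  d7:0  d8:0  d9:0 — peak 7.

7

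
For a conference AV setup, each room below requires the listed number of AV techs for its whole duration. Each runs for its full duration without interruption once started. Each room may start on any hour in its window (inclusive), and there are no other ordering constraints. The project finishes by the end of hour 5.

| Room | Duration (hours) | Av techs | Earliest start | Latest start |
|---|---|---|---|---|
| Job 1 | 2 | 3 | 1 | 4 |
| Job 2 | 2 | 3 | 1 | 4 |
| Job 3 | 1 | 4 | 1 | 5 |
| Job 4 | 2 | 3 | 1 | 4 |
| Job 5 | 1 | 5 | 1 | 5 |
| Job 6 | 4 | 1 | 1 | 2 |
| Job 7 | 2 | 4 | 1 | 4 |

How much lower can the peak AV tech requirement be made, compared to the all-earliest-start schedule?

15

Early-start peak: h1:23  h2:14  h3:1  h4:1  h5:0 ⇒ 23.
Leveled (Job 1@1, Job 2@2, Job 3@1, Job 4@4, Job 5@5, Job 6@1, Job 7@3): h1:8  h2:7  h3:8  h4:8  h5:8 ⇒ 8.
Reduction 23 − 8 = 15.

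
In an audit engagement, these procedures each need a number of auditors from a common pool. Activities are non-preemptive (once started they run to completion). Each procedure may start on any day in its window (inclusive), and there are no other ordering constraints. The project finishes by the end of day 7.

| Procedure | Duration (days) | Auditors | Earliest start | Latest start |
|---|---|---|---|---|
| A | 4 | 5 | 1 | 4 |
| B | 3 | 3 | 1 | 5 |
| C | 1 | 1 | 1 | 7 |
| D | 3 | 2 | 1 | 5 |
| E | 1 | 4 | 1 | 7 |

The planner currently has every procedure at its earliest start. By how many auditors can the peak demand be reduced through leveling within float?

8

Early-start peak: d1:15  d2:10  d3:10  d4:5  d5:0  d6:0  d7:0 ⇒ 15.
Leveled (A@1, B@5, C@1, D@2, E@5): d1:6  d2:7  d3:7  d4:7  d5:7  d6:3  d7:3 ⇒ 7.
Reduction 15 − 7 = 8.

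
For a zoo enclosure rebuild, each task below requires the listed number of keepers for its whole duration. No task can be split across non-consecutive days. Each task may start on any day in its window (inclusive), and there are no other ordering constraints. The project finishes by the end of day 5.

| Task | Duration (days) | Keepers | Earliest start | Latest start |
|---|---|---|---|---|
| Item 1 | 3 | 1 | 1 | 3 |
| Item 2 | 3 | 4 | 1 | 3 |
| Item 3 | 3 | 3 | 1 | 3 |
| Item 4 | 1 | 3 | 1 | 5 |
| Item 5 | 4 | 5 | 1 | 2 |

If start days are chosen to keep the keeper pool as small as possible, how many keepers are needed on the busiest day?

13

Early-start (Item 1@1, Item 2@1, Item 3@1, Item 4@1, Item 5@1) gives peak 16: d1:16  d2:13  d3:13  d4:5  d5:0.
Shift Item 5→2.
Schedule Item 1@1, Item 2@1, Item 3@1, Item 4@1, Item 5@2: d1:11  d2:13  d3:13  d4:5  d5:5 — peak 13.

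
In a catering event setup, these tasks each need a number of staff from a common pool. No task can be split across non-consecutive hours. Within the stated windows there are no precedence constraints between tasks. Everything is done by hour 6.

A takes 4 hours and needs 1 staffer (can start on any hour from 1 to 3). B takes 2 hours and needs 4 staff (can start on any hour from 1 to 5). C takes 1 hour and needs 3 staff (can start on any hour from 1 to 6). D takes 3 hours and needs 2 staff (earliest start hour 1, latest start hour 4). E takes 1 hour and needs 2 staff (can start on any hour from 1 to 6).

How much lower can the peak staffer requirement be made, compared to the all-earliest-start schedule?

7

Early-start peak: h1:12  h2:7  h3:3  h4:1  h5:0  h6:0 ⇒ 12.
Leveled (A@1, B@1, C@3, D@4, E@4): h1:5  h2:5  h3:4  h4:5  h5:2  h6:2 ⇒ 5.
Reduction 12 − 5 = 7.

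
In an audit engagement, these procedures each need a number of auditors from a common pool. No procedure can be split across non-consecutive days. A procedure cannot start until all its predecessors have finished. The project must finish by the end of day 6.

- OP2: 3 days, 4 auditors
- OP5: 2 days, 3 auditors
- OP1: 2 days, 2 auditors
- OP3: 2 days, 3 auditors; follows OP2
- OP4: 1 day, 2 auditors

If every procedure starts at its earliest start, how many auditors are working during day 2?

9

At early start, day 2 has: OP2, OP5, OP1.
Demand: 4 + 3 + 2 = 9.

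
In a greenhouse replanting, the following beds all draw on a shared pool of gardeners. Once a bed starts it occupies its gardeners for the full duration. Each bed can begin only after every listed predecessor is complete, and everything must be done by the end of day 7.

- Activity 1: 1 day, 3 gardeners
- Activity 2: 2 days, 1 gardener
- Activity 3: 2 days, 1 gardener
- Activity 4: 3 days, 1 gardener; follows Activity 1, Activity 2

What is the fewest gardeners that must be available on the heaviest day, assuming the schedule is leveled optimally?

3

Early-start (Activity 1@1, Activity 2@1, Activity 3@1, Activity 4@3) gives peak 5: d1:5  d2:2  d3:1  d4:1  d5:1  d6:0  d7:0.
Shift Activity 2→2, Activity 3→2, Activity 4→4.
Schedule Activity 1@1, Activity 2@2, Activity 3@2, Activity 4@4: d1:3  d2:2  d3:2  d4:1  d5:1  d6:1  d7:0 — peak 3.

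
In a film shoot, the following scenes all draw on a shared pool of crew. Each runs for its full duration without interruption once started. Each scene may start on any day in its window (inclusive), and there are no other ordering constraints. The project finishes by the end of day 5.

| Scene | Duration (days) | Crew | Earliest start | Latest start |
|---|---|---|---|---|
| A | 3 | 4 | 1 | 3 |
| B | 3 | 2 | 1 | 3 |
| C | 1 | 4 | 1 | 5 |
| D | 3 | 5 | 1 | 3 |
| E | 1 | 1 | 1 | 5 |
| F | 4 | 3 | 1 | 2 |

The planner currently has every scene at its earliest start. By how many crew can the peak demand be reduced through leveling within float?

Early-start peak: d1:19  d2:14  d3:14  d4:3  d5:0 ⇒ 19.
Leveled (A@1, B@1, C@1, D@2, E@1, F@1): d1:14  d2:14  d3:14  d4:8  d5:0 ⇒ 14.
Reduction 19 − 14 = 5.

5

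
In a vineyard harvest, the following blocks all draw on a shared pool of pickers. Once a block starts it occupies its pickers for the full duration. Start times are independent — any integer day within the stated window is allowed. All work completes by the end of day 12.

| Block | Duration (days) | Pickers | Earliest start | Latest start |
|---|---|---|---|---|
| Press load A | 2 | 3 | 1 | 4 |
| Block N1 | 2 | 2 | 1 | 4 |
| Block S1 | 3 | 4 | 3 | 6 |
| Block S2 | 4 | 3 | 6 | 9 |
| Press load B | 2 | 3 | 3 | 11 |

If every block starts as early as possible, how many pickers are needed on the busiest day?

7

Early-start schedule: Press load A@1, Block N1@1, Block S1@3, Block S2@6, Press load B@3.
Load per day: day 1: 5, day 2: 5, day 3: 7, day 4: 7, day 5: 4, day 6: 3, day 7: 3, day 8: 3, day 9: 3, day 10: 0, day 11: 0, day 12: 0.
Peak is 7.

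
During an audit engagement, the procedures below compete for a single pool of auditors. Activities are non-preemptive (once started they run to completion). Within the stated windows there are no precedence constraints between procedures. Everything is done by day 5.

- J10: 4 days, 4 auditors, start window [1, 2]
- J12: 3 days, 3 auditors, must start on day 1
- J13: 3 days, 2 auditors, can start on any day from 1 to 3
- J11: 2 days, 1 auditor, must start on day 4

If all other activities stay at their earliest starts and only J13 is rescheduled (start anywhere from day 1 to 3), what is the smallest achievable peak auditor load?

J13@1: d1:9  d2:9  d3:9  d4:5  d5:1 → peak 9
J13@2: d1:7  d2:9  d3:9  d4:7  d5:1 → peak 9
J13@3: d1:7  d2:7  d3:9  d4:7  d5:3 → peak 9
Best is J13@1, peak 9.

9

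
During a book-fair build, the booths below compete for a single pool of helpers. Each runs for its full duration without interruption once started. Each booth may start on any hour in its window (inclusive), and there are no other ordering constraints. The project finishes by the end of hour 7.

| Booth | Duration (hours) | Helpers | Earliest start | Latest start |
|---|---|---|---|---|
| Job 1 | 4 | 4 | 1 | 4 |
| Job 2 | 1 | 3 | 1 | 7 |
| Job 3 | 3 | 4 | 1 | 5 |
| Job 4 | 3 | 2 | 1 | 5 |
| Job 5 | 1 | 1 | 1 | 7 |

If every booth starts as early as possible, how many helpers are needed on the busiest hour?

Early-start schedule: Job 1@1, Job 2@1, Job 3@1, Job 4@1, Job 5@1.
Load per hour: hour 1: 14, hour 2: 10, hour 3: 10, hour 4: 4, hour 5: 0, hour 6: 0, hour 7: 0.
Peak is 14.

14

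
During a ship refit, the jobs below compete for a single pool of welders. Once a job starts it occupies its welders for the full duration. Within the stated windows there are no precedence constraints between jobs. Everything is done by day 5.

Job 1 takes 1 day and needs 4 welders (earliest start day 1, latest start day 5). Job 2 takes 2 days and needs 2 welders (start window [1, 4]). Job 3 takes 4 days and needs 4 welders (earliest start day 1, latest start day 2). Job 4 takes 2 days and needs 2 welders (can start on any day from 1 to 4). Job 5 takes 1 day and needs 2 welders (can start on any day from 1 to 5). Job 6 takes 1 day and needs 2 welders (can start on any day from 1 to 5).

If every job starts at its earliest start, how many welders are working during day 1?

At early start, day 1 has: Job 1, Job 2, Job 3, Job 4, Job 5, Job 6.
Demand: 4 + 2 + 4 + 2 + 2 + 2 = 16.

16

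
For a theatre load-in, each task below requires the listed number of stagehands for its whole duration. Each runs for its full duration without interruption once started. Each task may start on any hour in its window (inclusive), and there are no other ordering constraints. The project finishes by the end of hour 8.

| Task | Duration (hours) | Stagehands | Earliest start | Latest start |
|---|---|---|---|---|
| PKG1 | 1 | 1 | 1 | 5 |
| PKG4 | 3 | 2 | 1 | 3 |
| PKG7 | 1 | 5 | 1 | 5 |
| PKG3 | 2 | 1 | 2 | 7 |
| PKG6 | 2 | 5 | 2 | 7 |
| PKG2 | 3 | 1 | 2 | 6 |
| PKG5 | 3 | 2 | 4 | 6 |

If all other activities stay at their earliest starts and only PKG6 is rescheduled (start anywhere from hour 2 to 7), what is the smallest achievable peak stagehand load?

PKG6@2: h1:8  h2:9  h3:9  h4:3  h5:2  h6:2  h7:0  h8:0 → peak 9
PKG6@3: h1:8  h2:4  h3:9  h4:8  h5:2  h6:2  h7:0  h8:0 → peak 9
PKG6@4: h1:8  h2:4  h3:4  h4:8  h5:7  h6:2  h7:0  h8:0 → peak 8
PKG6@5: h1:8  h2:4  h3:4  h4:3  h5:7  h6:7  h7:0  h8:0 → peak 8
PKG6@6: h1:8  h2:4  h3:4  h4:3  h5:2  h6:7  h7:5  h8:0 → peak 8
PKG6@7: h1:8  h2:4  h3:4  h4:3  h5:2  h6:2  h7:5  h8:5 → peak 8
Best is PKG6@4, peak 8.

8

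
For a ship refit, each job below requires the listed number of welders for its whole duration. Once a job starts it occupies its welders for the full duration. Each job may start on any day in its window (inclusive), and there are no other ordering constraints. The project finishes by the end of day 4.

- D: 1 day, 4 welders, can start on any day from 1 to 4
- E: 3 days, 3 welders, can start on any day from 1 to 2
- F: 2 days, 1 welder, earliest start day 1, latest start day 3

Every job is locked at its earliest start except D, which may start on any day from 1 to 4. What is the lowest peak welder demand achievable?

4

D@1: d1:8  d2:4  d3:3  d4:0 → peak 8
D@2: d1:4  d2:8  d3:3  d4:0 → peak 8
D@3: d1:4  d2:4  d3:7  d4:0 → peak 7
D@4: d1:4  d2:4  d3:3  d4:4 → peak 4
Best is D@4, peak 4.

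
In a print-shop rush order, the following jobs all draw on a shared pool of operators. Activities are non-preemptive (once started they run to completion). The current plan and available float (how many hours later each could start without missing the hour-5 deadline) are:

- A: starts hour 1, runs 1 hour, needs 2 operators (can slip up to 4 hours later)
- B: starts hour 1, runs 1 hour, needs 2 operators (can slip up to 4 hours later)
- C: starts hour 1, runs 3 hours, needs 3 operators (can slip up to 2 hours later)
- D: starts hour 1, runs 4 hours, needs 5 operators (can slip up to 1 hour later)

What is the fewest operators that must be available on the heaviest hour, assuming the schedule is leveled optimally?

8

Early-start (A@1, B@1, C@1, D@1) gives peak 12: h1:12  h2:8  h3:8  h4:5  h5:0.
Shift D→2.
Schedule A@1, B@1, C@1, D@2: h1:7  h2:8  h3:8  h4:5  h5:5 — peak 8.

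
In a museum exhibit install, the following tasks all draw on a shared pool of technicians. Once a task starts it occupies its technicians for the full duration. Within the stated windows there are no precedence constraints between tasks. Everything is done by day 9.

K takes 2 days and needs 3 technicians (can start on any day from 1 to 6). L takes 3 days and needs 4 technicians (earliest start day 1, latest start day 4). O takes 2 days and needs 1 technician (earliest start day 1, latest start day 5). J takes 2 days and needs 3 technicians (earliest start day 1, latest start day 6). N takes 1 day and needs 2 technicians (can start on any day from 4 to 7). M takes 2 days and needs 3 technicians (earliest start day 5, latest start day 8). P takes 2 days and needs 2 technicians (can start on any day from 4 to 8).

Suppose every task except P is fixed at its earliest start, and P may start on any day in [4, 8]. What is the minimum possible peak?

11

P@4: d1:11  d2:11  d3:4  d4:4  d5:5  d6:3  d7:0  d8:0  d9:0 → peak 11
P@5: d1:11  d2:11  d3:4  d4:2  d5:5  d6:5  d7:0  d8:0  d9:0 → peak 11
P@6: d1:11  d2:11  d3:4  d4:2  d5:3  d6:5  d7:2  d8:0  d9:0 → peak 11
P@7: d1:11  d2:11  d3:4  d4:2  d5:3  d6:3  d7:2  d8:2  d9:0 → peak 11
P@8: d1:11  d2:11  d3:4  d4:2  d5:3  d6:3  d7:0  d8:2  d9:2 → peak 11
Best is P@4, peak 11.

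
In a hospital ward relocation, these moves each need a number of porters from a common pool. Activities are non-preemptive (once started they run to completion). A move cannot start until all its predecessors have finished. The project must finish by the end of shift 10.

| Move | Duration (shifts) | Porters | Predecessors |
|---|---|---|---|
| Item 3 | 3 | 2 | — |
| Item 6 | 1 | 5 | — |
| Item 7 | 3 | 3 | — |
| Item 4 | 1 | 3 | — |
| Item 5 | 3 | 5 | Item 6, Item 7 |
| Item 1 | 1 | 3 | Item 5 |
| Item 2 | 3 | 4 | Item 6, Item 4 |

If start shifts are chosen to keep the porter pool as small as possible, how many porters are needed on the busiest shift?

Early-start (Item 3@1, Item 6@1, Item 7@1, Item 4@1, Item 5@4, Item 1@7, Item 2@2) gives peak 13: s1:13  s2:9  s3:9  s4:9  s5:5  s6:5  s7:3  s8:0  s9:0  s10:0.
Shift Item 7→2, Item 4→4, Item 5→5, Item 1→8, Item 2→8.
Schedule Item 3@1, Item 6@1, Item 7@2, Item 4@4, Item 5@5, Item 1@8, Item 2@8: s1:7  s2:5  s3:5  s4:6  s5:5  s6:5  s7:5  s8:7  s9:4  s10:4 — peak 7.

7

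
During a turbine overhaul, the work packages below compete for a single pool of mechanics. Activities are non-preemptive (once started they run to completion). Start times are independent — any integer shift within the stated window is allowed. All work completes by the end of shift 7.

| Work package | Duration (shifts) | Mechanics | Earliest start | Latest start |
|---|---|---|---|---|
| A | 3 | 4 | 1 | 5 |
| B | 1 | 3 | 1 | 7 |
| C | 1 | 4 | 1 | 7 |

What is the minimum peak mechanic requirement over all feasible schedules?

4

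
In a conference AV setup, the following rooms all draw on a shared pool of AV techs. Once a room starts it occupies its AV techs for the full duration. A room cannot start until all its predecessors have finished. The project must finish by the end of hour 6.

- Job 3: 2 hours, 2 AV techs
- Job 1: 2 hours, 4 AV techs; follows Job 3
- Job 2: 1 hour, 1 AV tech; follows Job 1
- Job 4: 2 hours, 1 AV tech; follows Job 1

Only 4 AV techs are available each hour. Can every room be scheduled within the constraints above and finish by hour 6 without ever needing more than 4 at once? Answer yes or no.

yes

Schedule Job 3@1, Job 1@3, Job 2@5, Job 4@5: h1:2  h2:2  h3:4  h4:4  h5:2  h6:1 — peak 4 ≤ 4.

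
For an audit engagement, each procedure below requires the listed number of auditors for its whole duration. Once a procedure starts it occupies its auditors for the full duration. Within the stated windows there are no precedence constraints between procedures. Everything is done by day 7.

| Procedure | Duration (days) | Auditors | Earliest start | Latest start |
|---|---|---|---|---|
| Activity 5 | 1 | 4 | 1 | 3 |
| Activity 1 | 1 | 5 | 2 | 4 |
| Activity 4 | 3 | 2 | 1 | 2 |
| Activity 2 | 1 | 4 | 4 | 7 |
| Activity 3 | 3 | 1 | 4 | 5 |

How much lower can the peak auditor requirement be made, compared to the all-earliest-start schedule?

1

Early-start peak: d1:6  d2:7  d3:2  d4:5  d5:1  d6:1  d7:0 ⇒ 7.
Leveled (Activity 5@1, Activity 1@4, Activity 4@1, Activity 2@5, Activity 3@4): d1:6  d2:2  d3:2  d4:6  d5:5  d6:1  d7:0 ⇒ 6.
Reduction 7 − 6 = 1.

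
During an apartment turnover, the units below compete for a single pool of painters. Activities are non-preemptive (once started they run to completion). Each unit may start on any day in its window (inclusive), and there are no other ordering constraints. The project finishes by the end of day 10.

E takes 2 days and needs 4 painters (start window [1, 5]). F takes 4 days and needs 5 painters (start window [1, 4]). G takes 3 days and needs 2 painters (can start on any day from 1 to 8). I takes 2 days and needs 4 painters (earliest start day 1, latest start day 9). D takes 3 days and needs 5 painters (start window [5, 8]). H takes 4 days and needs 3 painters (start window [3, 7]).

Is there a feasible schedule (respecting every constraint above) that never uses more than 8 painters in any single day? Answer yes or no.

yes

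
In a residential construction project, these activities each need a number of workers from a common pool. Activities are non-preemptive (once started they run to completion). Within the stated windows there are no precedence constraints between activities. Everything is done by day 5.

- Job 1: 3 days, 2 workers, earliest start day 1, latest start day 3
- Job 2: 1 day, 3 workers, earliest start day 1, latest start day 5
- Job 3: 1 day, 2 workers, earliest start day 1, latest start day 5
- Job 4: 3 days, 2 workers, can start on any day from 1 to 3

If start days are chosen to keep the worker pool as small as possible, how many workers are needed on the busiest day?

4

Early-start (Job 1@1, Job 2@1, Job 3@1, Job 4@1) gives peak 9: d1:9  d2:4  d3:4  d4:0  d5:0.
Shift Job 2→4, Job 3→5.
Schedule Job 1@1, Job 2@4, Job 3@5, Job 4@1: d1:4  d2:4  d3:4  d4:3  d5:2 — peak 4.
Total worker-days = 17 over 5 days ⇒ peak ≥ ⌈17/5⌉ = 4, so 4 is optimal.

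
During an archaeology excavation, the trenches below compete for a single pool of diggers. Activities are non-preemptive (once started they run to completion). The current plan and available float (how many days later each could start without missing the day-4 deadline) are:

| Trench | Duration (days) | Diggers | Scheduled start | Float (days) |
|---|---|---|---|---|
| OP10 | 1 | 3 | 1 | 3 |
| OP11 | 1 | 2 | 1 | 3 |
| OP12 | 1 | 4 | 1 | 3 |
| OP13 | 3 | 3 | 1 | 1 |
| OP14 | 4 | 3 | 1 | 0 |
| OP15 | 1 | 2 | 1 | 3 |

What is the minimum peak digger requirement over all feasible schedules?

Early-start (OP10@1, OP11@1, OP12@1, OP13@1, OP14@1, OP15@1) gives peak 17: d1:17  d2:6  d3:6  d4:3.
Shift OP11→2, OP12→4, OP15→3.
Schedule OP10@1, OP11@2, OP12@4, OP13@1, OP14@1, OP15@3: d1:9  d2:8  d3:8  d4:7 — peak 9.

9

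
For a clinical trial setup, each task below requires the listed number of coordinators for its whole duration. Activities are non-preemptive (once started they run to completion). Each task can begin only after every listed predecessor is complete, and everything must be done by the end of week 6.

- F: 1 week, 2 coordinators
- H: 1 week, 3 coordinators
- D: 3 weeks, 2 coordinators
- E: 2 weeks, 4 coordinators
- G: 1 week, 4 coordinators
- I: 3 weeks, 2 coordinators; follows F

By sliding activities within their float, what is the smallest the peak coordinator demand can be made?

Early-start (F@1, H@1, D@1, E@1, G@1, I@2) gives peak 15: w1:15  w2:8  w3:4  w4:2  w5:0  w6:0.
Shift D→2, E→2, G→5, I→4.
Schedule F@1, H@1, D@2, E@2, G@5, I@4: w1:5  w2:6  w3:6  w4:4  w5:6  w6:2 — peak 6.

6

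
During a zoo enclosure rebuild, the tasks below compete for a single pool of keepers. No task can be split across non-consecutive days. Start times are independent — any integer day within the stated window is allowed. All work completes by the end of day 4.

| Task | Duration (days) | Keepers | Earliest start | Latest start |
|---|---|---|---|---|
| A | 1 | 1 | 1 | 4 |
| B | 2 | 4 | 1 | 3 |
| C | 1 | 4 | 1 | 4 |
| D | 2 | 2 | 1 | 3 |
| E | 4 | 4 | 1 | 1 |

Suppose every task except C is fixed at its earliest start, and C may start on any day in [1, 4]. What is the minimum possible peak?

C@1: d1:15  d2:10  d3:4  d4:4 → peak 15
C@2: d1:11  d2:14  d3:4  d4:4 → peak 14
C@3: d1:11  d2:10  d3:8  d4:4 → peak 11
C@4: d1:11  d2:10  d3:4  d4:8 → peak 11
Best is C@3, peak 11.

11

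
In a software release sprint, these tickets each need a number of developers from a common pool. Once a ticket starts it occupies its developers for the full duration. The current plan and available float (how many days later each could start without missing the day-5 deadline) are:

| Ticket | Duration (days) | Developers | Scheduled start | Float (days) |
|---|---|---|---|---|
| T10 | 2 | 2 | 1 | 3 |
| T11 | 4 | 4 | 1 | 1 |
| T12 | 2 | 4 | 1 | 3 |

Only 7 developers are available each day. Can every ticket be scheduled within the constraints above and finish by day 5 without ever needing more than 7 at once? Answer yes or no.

no

The minimum achievable peak is 8; 7 < 8, so no feasible schedule stays within the cap.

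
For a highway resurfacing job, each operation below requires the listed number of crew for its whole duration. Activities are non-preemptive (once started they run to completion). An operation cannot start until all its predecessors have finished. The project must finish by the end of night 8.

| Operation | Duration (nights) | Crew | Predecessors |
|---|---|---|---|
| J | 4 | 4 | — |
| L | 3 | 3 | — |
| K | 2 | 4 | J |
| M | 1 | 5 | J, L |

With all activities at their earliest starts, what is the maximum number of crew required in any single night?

9

Early-start schedule: J@1, L@1, K@5, M@5.
Load per night: night 1: 7, night 2: 7, night 3: 7, night 4: 4, night 5: 9, night 6: 4, night 7: 0, night 8: 0.
Peak is 9.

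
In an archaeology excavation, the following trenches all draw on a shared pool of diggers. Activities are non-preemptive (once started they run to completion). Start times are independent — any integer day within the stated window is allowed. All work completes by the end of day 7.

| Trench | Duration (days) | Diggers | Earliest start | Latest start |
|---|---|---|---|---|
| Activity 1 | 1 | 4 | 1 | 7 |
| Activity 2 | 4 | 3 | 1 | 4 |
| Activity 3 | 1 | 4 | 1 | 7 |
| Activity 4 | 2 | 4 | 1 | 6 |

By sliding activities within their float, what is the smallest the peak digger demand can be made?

7

Early-start (Activity 1@1, Activity 2@1, Activity 3@1, Activity 4@1) gives peak 15: d1:15  d2:7  d3:3  d4:3  d5:0  d6:0  d7:0.
Shift Activity 3→2, Activity 4→3.
Schedule Activity 1@1, Activity 2@1, Activity 3@2, Activity 4@3: d1:7  d2:7  d3:7  d4:7  d5:0  d6:0  d7:0 — peak 7.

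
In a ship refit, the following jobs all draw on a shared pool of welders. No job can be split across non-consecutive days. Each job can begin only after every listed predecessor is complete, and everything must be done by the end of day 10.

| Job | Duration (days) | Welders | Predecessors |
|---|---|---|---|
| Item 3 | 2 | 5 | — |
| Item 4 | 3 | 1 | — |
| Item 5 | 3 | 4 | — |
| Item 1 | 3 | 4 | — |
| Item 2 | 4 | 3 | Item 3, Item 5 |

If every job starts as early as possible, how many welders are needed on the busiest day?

14

Early-start schedule: Item 3@1, Item 4@1, Item 5@1, Item 1@1, Item 2@4.
Load per day: day 1: 14, day 2: 14, day 3: 9, day 4: 3, day 5: 3, day 6: 3, day 7: 3, day 8: 0, day 9: 0, day 10: 0.
Peak is 14.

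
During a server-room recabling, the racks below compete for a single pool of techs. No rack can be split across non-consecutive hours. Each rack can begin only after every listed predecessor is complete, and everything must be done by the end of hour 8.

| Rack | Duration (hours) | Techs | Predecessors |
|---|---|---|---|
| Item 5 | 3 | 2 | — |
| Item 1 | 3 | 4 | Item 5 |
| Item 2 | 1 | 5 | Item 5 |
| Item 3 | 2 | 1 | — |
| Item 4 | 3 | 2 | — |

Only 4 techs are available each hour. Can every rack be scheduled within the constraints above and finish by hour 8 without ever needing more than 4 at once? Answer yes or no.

no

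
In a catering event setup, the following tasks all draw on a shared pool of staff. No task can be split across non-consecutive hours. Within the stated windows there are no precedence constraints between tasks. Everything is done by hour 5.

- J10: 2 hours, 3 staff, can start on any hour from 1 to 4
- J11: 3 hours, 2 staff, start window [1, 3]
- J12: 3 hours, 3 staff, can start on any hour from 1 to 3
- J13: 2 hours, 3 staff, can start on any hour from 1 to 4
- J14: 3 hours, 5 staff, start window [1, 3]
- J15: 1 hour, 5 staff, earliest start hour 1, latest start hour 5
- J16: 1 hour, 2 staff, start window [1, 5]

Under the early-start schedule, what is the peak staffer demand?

Early-start schedule: J10@1, J11@1, J12@1, J13@1, J14@1, J15@1, J16@1.
Load per hour: hour 1: 23, hour 2: 16, hour 3: 10, hour 4: 0, hour 5: 0.
Peak is 23.

23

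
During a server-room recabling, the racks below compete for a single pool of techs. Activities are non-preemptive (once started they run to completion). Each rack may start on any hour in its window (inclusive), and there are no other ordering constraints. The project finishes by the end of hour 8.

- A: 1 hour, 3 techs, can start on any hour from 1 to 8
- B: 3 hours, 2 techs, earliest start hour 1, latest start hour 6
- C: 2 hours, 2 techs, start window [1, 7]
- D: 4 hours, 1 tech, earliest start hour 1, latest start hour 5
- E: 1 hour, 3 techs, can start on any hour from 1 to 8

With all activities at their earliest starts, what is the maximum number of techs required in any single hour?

11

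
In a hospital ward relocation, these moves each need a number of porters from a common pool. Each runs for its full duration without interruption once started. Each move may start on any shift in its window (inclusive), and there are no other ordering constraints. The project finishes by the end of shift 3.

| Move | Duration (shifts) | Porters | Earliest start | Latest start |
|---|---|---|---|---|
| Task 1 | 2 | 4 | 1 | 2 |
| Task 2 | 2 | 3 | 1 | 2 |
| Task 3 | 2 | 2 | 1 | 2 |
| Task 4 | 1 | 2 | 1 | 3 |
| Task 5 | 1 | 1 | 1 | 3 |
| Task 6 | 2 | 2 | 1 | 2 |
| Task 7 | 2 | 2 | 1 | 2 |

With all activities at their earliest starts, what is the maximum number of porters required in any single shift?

Early-start schedule: Task 1@1, Task 2@1, Task 3@1, Task 4@1, Task 5@1, Task 6@1, Task 7@1.
Load per shift: shift 1: 16, shift 2: 13, shift 3: 0.
Peak is 16.

16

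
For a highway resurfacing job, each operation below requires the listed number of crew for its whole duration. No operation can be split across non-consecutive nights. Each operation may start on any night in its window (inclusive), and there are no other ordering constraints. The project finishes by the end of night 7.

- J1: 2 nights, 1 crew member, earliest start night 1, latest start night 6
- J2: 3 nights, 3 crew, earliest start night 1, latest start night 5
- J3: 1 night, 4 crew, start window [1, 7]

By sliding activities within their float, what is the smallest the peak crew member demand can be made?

4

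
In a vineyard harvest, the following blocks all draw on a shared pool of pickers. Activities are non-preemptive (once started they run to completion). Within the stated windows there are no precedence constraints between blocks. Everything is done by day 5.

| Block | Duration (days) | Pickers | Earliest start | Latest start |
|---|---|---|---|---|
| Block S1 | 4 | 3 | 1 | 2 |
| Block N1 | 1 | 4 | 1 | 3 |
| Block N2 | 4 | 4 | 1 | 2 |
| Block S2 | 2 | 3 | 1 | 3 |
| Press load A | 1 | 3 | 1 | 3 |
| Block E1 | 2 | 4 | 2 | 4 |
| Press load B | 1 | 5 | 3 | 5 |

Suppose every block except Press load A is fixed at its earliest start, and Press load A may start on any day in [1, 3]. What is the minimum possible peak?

Press load A@1: d1:17  d2:14  d3:16  d4:7  d5:0 → peak 17
Press load A@2: d1:14  d2:17  d3:16  d4:7  d5:0 → peak 17
Press load A@3: d1:14  d2:14  d3:19  d4:7  d5:0 → peak 19
Best is Press load A@1, peak 17.

17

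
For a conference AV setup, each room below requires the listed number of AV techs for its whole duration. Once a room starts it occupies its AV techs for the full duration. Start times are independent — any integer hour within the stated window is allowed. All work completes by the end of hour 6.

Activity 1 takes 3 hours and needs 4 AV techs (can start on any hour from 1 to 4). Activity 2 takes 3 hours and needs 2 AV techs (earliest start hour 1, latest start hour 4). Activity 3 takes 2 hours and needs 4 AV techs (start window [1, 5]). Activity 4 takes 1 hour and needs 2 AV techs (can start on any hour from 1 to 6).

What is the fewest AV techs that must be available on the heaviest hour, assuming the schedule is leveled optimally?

6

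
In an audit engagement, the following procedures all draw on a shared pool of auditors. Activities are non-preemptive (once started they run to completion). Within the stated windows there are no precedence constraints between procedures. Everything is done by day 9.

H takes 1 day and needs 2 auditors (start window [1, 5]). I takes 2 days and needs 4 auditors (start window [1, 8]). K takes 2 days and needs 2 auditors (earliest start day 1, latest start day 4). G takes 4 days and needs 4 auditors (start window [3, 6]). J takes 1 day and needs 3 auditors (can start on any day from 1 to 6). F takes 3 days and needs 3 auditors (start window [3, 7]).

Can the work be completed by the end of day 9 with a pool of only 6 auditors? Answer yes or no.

Schedule H@1, I@1, K@2, G@6, J@4, F@3: d1:6  d2:6  d3:5  d4:6  d5:3  d6:4  d7:4  d8:4  d9:4 — peak 6 ≤ 6.

yes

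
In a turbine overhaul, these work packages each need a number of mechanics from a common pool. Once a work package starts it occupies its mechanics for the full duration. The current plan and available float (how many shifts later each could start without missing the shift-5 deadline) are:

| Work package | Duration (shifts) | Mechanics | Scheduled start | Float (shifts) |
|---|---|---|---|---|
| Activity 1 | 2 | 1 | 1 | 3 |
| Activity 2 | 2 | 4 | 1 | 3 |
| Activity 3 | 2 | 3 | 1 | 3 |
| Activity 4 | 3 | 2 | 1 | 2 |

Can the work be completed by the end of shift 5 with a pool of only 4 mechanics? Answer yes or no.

no

Total mechanic-shifts = 22; over 5 shifts the average is 22/5 > 4, so some shift must exceed 4.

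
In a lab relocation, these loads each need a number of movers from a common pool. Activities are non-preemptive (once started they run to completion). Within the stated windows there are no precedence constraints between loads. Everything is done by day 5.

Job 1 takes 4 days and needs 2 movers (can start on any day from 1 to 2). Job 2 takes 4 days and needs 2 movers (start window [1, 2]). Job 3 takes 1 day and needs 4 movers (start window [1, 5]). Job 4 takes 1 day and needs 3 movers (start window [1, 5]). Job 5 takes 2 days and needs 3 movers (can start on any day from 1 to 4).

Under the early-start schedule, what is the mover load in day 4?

At early start, day 4 has: Job 1, Job 2.
Demand: 2 + 2 = 4.

4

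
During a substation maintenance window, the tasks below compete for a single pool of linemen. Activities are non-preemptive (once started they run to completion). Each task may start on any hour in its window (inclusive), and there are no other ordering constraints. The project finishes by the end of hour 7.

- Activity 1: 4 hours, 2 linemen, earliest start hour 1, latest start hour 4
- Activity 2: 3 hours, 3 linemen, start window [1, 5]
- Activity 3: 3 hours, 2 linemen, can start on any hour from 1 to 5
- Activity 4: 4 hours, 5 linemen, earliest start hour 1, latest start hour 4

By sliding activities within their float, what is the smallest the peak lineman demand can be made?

7

Early-start (Activity 1@1, Activity 2@1, Activity 3@1, Activity 4@1) gives peak 12: h1:12  h2:12  h3:12  h4:7  h5:0  h6:0  h7:0.
Shift Activity 4→4.
Schedule Activity 1@1, Activity 2@1, Activity 3@1, Activity 4@4: h1:7  h2:7  h3:7  h4:7  h5:5  h6:5  h7:5 — peak 7.
Total lineman-hours = 43 over 7 hours ⇒ peak ≥ ⌈43/7⌉ = 7, so 7 is optimal.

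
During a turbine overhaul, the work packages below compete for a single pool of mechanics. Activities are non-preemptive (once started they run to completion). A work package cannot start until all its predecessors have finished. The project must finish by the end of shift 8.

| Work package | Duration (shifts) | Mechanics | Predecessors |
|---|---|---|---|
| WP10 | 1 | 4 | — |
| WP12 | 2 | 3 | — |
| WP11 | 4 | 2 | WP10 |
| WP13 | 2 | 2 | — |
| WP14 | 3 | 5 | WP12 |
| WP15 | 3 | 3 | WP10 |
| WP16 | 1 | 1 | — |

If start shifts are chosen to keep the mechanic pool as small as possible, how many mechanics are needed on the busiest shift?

Early-start (WP10@1, WP12@1, WP11@2, WP13@1, WP14@3, WP15@2, WP16@1) gives peak 10: s1:10  s2:10  s3:10  s4:10  s5:7  s6:0  s7:0  s8:0.
Shift WP13→2, WP14→6, WP15→3, WP16→4.
Schedule WP10@1, WP12@1, WP11@2, WP13@2, WP14@6, WP15@3, WP16@4: s1:7  s2:7  s3:7  s4:6  s5:5  s6:5  s7:5  s8:5 — peak 7.

7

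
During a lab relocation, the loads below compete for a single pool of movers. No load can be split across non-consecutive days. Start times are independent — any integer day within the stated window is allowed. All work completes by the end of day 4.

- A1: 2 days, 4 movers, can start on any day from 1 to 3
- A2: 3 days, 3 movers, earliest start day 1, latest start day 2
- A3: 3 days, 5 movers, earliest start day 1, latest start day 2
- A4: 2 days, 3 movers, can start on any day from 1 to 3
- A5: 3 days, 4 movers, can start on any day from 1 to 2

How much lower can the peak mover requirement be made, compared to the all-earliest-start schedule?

3

Early-start peak: d1:19  d2:19  d3:12  d4:0 ⇒ 19.
Leveled (A1@1, A2@1, A3@1, A4@3, A5@1): d1:16  d2:16  d3:15  d4:3 ⇒ 16.
Reduction 19 − 16 = 3.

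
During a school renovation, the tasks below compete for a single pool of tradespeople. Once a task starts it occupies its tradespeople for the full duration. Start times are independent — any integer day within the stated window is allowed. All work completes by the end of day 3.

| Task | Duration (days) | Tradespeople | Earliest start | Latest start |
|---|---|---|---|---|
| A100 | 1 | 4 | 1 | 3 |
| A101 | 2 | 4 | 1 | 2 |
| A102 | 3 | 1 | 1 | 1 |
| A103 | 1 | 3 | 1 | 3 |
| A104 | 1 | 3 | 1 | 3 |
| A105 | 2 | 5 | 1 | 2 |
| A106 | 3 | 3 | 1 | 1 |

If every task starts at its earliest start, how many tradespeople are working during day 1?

At early start, day 1 has: A100, A101, A102, A103, A104, A105, A106.
Demand: 4 + 4 + 1 + 3 + 3 + 5 + 3 = 23.

23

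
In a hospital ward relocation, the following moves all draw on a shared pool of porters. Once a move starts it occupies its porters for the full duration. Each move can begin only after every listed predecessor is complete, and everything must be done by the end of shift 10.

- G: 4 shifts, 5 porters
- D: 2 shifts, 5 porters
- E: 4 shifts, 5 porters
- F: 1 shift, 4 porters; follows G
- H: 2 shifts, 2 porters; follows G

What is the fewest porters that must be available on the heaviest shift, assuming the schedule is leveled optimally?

9

Early-start (G@1, D@1, E@1, F@5, H@5) gives peak 15: s1:15  s2:15  s3:10  s4:10  s5:6  s6:2  s7:0  s8:0  s9:0  s10:0.
Shift D→5, E→7, H→6.
Schedule G@1, D@5, E@7, F@5, H@6: s1:5  s2:5  s3:5  s4:5  s5:9  s6:7  s7:7  s8:5  s9:5  s10:5 — peak 9.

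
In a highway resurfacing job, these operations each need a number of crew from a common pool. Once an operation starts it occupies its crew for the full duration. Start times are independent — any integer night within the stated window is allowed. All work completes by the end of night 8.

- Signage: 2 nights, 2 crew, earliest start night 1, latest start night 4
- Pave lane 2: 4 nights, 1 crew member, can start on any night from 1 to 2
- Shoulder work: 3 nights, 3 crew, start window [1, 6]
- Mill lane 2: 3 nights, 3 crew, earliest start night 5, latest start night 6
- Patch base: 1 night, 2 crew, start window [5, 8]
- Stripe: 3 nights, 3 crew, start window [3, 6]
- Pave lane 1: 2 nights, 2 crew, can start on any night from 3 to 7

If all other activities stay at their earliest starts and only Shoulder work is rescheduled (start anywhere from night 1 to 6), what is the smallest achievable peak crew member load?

Shoulder work@1: n1:6  n2:6  n3:9  n4:6  n5:8  n6:3  n7:3  n8:0 → peak 9
Shoulder work@2: n1:3  n2:6  n3:9  n4:9  n5:8  n6:3  n7:3  n8:0 → peak 9
Shoulder work@3: n1:3  n2:3  n3:9  n4:9  n5:11  n6:3  n7:3  n8:0 → peak 11
Shoulder work@4: n1:3  n2:3  n3:6  n4:9  n5:11  n6:6  n7:3  n8:0 → peak 11
Shoulder work@5: n1:3  n2:3  n3:6  n4:6  n5:11  n6:6  n7:6  n8:0 → peak 11
Shoulder work@6: n1:3  n2:3  n3:6  n4:6  n5:8  n6:6  n7:6  n8:3 → peak 8
Best is Shoulder work@6, peak 8.

8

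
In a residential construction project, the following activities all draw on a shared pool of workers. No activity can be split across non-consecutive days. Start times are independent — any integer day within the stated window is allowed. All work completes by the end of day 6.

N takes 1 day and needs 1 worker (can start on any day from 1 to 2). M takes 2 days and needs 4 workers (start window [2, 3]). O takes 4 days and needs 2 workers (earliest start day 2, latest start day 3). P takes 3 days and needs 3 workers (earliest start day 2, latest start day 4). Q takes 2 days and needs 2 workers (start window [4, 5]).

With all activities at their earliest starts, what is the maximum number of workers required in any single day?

9

Early-start schedule: N@1, M@2, O@2, P@2, Q@4.
Load per day: day 1: 1, day 2: 9, day 3: 9, day 4: 7, day 5: 4, day 6: 0.
Peak is 9.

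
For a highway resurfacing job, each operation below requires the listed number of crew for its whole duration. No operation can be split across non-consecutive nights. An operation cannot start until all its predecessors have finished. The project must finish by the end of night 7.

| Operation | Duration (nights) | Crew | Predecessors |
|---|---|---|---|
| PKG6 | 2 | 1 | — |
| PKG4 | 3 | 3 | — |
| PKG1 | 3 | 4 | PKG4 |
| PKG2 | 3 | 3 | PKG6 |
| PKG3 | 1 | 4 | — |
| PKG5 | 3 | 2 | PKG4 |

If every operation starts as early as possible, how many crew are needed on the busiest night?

Early-start schedule: PKG6@1, PKG4@1, PKG1@4, PKG2@3, PKG3@1, PKG5@4.
Load per night: night 1: 8, night 2: 4, night 3: 6, night 4: 9, night 5: 9, night 6: 6, night 7: 0.
Peak is 9.

9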